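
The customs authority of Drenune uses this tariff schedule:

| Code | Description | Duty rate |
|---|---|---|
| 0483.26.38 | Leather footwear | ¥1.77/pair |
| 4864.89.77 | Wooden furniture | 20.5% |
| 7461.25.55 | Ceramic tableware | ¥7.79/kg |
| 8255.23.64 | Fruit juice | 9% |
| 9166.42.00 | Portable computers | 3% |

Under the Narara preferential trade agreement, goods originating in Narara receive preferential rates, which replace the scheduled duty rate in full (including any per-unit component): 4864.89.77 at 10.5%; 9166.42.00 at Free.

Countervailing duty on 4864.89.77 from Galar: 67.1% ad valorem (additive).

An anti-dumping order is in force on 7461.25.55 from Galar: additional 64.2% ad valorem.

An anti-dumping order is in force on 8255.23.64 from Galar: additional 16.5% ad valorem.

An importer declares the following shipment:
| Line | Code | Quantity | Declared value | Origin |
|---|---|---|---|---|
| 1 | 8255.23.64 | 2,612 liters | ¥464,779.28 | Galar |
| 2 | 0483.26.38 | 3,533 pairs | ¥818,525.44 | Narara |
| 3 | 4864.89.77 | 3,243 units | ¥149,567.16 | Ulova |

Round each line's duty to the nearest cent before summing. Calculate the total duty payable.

¥155,433.40

Line 1 (8255.23.64, Galar, 2,612 liters, ¥464,779.28):
Base rate for 8255.23.64 is 9%.
Additional duty on 8255.23.64 from Galar: +16.5%. Applied ad valorem rate: 9% + 16.5% = 25.5%.
Duty = ¥464,779.28 × 25.5% = ¥118,518.72.
Line 2 (0483.26.38, Narara, 3,533 pairs, ¥818,525.44):
Base rate for 0483.26.38 is ¥1.77/pair.
Origin Narara is the FTA partner but 0483.26.38 is not on the preference list; base rate stands.
Duty = 3,533 × ¥1.77 = ¥6,253.41.
Line 3 (4864.89.77, Ulova, 3,243 units, ¥149,567.16):
Base rate for 4864.89.77 is 20.5%.
4864.89.77 has an FTA preferential rate, but origin Ulova is not Narara; base rate stands.
The additional-duty order on 4864.89.77 targets Galar, not Ulova; it does not apply.
Duty = ¥149,567.16 × 20.5% = ¥30,661.27.
Total = ¥118,518.72 + ¥6,253.41 + ¥30,661.27 = ¥155,433.40.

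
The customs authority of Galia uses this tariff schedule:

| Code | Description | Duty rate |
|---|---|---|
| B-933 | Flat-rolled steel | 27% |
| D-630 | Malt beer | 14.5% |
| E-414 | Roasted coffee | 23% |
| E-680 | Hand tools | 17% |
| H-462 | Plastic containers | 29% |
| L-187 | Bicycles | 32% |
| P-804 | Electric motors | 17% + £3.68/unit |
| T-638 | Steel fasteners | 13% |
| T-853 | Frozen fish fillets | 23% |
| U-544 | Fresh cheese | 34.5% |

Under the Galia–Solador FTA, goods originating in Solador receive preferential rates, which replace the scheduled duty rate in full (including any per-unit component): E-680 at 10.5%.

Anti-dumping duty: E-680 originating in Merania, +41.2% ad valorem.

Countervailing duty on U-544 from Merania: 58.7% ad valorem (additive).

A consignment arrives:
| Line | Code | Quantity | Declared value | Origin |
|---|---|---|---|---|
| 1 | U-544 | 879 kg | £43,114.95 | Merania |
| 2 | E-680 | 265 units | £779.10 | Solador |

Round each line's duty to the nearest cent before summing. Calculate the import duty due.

£40,264.94

Line 1 (U-544, Merania, 879 kg, £43,114.95):
Base rate for U-544 is 34.5%.
Additional duty on U-544 from Merania: +58.7%. Applied ad valorem rate: 34.5% + 58.7% = 93.2%.
Duty = £43,114.95 × 93.2% = £40,183.13.
Line 2 (E-680, Solador, 265 units, £779.10):
Base rate for E-680 is 17%.
Origin Solador qualifies under the Galia–Solador agreement and E-680 is covered: preferential rate 10.5% applies instead.
The additional-duty order on E-680 targets Merania, not Solador; it does not apply.
Duty = £779.10 × 10.5% = £81.81.
Total = £40,183.13 + £81.81 = £40,264.94.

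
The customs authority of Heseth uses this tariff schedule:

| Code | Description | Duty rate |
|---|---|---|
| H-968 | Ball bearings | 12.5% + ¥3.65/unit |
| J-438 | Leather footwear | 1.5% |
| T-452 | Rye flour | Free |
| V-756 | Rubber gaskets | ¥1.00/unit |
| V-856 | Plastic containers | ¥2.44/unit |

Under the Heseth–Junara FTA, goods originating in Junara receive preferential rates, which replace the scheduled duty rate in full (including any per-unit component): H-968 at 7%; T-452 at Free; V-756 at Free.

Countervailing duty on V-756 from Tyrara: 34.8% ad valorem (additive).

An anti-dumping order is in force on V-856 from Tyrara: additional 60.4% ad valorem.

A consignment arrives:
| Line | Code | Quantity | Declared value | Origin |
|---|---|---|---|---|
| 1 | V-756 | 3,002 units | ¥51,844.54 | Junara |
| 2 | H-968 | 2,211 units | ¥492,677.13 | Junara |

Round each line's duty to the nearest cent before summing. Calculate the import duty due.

¥34,487.40

Line 1 (V-756, Junara, 3,002 units, ¥51,844.54):
Base rate for V-756 is ¥1.00/unit.
Origin Junara qualifies under the Heseth–Junara agreement and V-756 is covered: preferential rate Free applies instead.
The additional-duty order on V-756 targets Tyrara, not Junara; it does not apply.
Duty = ¥51,844.54 × 0% = ¥0.00.
Line 2 (H-968, Junara, 2,211 units, ¥492,677.13):
Base rate for H-968 is 12.5% + ¥3.65/unit.
Origin Junara qualifies under the Heseth–Junara agreement and H-968 is covered: preferential rate 7% applies instead.
Duty = ¥492,677.13 × 7% = ¥34,487.40.
Total = ¥0.00 + ¥34,487.40 = ¥34,487.40.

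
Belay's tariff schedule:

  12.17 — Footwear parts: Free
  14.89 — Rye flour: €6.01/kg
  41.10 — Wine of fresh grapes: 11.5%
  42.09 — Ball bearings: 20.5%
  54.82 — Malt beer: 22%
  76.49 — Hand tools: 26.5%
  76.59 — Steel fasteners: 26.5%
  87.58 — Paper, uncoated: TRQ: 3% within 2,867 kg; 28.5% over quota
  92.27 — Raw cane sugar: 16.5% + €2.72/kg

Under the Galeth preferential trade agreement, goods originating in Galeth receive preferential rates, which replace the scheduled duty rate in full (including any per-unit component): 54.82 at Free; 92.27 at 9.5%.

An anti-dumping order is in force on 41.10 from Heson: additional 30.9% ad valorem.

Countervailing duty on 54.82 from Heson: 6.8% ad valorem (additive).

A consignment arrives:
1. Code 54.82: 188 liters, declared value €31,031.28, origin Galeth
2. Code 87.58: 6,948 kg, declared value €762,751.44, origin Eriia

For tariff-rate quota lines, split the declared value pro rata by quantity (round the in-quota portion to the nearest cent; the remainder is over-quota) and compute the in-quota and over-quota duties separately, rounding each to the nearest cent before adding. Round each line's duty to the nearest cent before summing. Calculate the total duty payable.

€137,125.65

Line 1 (54.82, Galeth, 188 liters, €31,031.28):
Base rate for 54.82 is 22%.
Origin Galeth qualifies under the Belay–Galeth agreement and 54.82 is covered: preferential rate Free applies instead.
The additional-duty order on 54.82 targets Heson, not Galeth; it does not apply.
Duty = €31,031.28 × 0% = €0.00.
Line 2 (87.58, Eriia, 6,948 kg, €762,751.44):
Code 87.58 is under a tariff-rate quota (threshold 2,867 kg). In-quota: 2,867 kg at 3%; over-quota: 4,081 kg at 28.5%.
Pro-rata value split: in-quota = €762,751.44 × 2,867/6,948 = €314,739.26; over-quota = €762,751.44 − €314,739.26 = €448,012.18.
In-quota duty = €314,739.26 × 3% = €9,442.18. Over-quota duty = €448,012.18 × 28.5% = €127,683.47.
Line duty = €9,442.18 + €127,683.47 = €137,125.65.
Total = €0.00 + €137,125.65 = €137,125.65.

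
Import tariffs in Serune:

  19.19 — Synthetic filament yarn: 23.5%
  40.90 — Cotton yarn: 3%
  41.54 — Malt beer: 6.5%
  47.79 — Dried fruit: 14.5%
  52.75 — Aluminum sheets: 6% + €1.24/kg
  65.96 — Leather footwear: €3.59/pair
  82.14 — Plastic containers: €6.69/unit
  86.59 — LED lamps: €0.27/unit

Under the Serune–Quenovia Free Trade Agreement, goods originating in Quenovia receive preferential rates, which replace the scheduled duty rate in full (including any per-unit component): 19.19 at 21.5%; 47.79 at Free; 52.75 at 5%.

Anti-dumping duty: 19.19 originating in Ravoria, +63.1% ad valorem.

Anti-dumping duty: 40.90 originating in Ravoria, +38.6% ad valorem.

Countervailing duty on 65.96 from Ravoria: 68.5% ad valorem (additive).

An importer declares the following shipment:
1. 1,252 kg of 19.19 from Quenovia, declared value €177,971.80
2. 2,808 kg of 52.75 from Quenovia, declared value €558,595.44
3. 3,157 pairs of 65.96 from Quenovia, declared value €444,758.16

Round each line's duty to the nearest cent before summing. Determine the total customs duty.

Line 1 (19.19, Quenovia, 1,252 kg, €177,971.80):
Base rate for 19.19 is 23.5%.
Origin Quenovia qualifies under the Serune–Quenovia agreement and 19.19 is covered: preferential rate 21.5% applies instead.
The additional-duty order on 19.19 targets Ravoria, not Quenovia; it does not apply.
Duty = €177,971.80 × 21.5% = €38,263.94.
Line 2 (52.75, Quenovia, 2,808 kg, €558,595.44):
Base rate for 52.75 is 6% + €1.24/kg.
Origin Quenovia qualifies under the Serune–Quenovia agreement and 52.75 is covered: preferential rate 5% applies instead.
Duty = €558,595.44 × 5% = €27,929.77.
Line 3 (65.96, Quenovia, 3,157 pairs, €444,758.16):
Base rate for 65.96 is €3.59/pair.
Origin Quenovia is the FTA partner but 65.96 is not on the preference list; base rate stands.
The additional-duty order on 65.96 targets Ravoria, not Quenovia; it does not apply.
Duty = 3,157 × €3.59 = €11,333.63.
Total = €38,263.94 + €27,929.77 + €11,333.63 = €77,527.34.

€77,527.34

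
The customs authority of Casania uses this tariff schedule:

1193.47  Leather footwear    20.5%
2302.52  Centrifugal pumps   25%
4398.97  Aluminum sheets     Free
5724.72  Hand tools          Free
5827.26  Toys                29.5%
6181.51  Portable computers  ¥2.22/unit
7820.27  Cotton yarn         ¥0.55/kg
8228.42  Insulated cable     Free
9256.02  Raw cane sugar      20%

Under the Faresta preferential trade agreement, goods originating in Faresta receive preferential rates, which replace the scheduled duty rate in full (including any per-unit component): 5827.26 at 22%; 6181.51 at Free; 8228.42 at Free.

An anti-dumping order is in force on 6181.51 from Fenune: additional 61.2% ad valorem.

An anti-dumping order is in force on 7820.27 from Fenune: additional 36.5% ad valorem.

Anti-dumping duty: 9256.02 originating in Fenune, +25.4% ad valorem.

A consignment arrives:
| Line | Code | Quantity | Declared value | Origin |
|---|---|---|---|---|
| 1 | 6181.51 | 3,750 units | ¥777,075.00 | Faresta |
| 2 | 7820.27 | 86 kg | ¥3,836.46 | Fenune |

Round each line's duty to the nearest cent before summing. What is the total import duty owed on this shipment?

Line 1 (6181.51, Faresta, 3,750 units, ¥777,075.00):
Base rate for 6181.51 is ¥2.22/unit.
Origin Faresta qualifies under the Casania–Faresta agreement and 6181.51 is covered: preferential rate Free applies instead.
The additional-duty order on 6181.51 targets Fenune, not Faresta; it does not apply.
Duty = ¥777,075.00 × 0% = ¥0.00.
Line 2 (7820.27, Fenune, 86 kg, ¥3,836.46):
Base rate for 7820.27 is ¥0.55/kg.
Additional duty on 7820.27 from Fenune: +36.5% ad valorem. Applied ad valorem rate = 36.5%.
Duty = ¥3,836.46 × 36.5% + 86 × ¥0.55 = ¥1,447.61.
Total = ¥0.00 + ¥1,447.61 = ¥1,447.61.

¥1,447.61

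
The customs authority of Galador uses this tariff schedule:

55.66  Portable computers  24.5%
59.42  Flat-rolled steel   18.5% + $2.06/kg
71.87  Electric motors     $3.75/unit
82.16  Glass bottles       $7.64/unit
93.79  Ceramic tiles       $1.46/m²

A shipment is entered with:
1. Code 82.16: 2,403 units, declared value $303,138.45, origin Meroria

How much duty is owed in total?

Line 1 (82.16, Meroria, 2,403 units, $303,138.45):
Base rate for 82.16 is $7.64/unit.
Duty = 2,403 × $7.64 = $18,358.92.

$18,358.92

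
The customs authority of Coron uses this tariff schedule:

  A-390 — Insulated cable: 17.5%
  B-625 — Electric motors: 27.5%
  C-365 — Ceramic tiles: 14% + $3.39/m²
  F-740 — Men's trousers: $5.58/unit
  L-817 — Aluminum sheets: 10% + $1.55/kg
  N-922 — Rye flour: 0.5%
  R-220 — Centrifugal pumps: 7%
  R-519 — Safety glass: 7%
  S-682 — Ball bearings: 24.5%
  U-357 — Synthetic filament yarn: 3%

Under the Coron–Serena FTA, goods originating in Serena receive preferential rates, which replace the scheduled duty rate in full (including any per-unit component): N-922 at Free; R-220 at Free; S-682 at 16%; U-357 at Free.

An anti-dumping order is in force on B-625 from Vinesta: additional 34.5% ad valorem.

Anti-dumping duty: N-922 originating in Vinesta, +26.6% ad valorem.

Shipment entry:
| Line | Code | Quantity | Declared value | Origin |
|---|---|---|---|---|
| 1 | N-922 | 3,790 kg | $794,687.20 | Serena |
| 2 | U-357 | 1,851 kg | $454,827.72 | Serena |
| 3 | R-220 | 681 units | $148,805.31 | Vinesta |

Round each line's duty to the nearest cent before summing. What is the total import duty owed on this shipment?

$10,416.37

Line 1 (N-922, Serena, 3,790 kg, $794,687.20):
Base rate for N-922 is 0.5%.
Origin Serena qualifies under the Coron–Serena agreement and N-922 is covered: preferential rate Free applies instead.
The additional-duty order on N-922 targets Vinesta, not Serena; it does not apply.
Duty = $794,687.20 × 0% = $0.00.
Line 2 (U-357, Serena, 1,851 kg, $454,827.72):
Base rate for U-357 is 3%.
Origin Serena qualifies under the Coron–Serena agreement and U-357 is covered: preferential rate Free applies instead.
Duty = $454,827.72 × 0% = $0.00.
Line 3 (R-220, Vinesta, 681 units, $148,805.31):
Base rate for R-220 is 7%.
R-220 has an FTA preferential rate, but origin Vinesta is not Serena; base rate stands.
Duty = $148,805.31 × 7% = $10,416.37.
Total = $0.00 + $0.00 + $10,416.37 = $10,416.37.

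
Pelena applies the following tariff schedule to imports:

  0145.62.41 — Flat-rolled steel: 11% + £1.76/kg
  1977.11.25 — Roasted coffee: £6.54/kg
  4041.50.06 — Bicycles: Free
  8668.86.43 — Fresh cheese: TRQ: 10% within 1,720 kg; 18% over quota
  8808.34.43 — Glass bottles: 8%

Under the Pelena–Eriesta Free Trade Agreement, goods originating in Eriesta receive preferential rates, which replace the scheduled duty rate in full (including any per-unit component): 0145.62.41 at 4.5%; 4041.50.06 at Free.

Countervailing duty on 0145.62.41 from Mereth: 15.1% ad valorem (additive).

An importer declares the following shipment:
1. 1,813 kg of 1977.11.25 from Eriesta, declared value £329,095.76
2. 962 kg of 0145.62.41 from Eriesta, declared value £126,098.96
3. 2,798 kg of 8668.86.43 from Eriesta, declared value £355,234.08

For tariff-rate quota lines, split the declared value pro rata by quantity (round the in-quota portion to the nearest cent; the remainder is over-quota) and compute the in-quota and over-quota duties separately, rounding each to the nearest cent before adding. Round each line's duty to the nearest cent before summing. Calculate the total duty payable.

Line 1 (1977.11.25, Eriesta, 1,813 kg, £329,095.76):
Base rate for 1977.11.25 is £6.54/kg.
Origin Eriesta is the FTA partner but 1977.11.25 is not on the preference list; base rate stands.
Duty = 1,813 × £6.54 = £11,857.02.
Line 2 (0145.62.41, Eriesta, 962 kg, £126,098.96):
Base rate for 0145.62.41 is 11% + £1.76/kg.
Origin Eriesta qualifies under the Pelena–Eriesta agreement and 0145.62.41 is covered: preferential rate 4.5% applies instead.
The additional-duty order on 0145.62.41 targets Mereth, not Eriesta; it does not apply.
Duty = £126,098.96 × 4.5% = £5,674.45.
Line 3 (8668.86.43, Eriesta, 2,798 kg, £355,234.08):
Code 8668.86.43 is under a tariff-rate quota (threshold 1,720 kg). In-quota: 1,720 kg at 10%; over-quota: 1,078 kg at 18%.
Pro-rata value split: in-quota = £355,234.08 × 1,720/2,798 = £218,371.20; over-quota = £355,234.08 − £218,371.20 = £136,862.88.
In-quota duty = £218,371.20 × 10% = £21,837.12. Over-quota duty = £136,862.88 × 18% = £24,635.32.
Line duty = £21,837.12 + £24,635.32 = £46,472.44.
Total = £11,857.02 + £5,674.45 + £46,472.44 = £64,003.91.

£64,003.91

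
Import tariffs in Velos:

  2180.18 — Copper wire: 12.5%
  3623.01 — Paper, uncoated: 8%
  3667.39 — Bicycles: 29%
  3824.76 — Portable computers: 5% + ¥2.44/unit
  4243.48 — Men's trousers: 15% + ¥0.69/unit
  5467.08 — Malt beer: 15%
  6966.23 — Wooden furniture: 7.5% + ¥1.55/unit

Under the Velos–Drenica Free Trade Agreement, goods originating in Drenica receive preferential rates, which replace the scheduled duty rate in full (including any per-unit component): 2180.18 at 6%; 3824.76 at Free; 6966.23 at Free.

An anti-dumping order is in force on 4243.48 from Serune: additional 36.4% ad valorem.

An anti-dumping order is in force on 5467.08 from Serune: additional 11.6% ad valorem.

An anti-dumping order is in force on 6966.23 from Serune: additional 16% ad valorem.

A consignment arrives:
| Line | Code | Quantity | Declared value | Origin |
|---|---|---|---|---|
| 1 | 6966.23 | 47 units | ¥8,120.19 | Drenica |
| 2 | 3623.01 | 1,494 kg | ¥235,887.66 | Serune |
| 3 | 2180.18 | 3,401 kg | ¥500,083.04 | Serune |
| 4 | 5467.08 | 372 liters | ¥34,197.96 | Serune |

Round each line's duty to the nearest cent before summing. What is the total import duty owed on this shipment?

¥90,478.05

Line 1 (6966.23, Drenica, 47 units, ¥8,120.19):
Base rate for 6966.23 is 7.5% + ¥1.55/unit.
Origin Drenica qualifies under the Velos–Drenica agreement and 6966.23 is covered: preferential rate Free applies instead.
The additional-duty order on 6966.23 targets Serune, not Drenica; it does not apply.
Duty = ¥8,120.19 × 0% = ¥0.00.
Line 2 (3623.01, Serune, 1,494 kg, ¥235,887.66):
Base rate for 3623.01 is 8%.
Duty = ¥235,887.66 × 8% = ¥18,871.01.
Line 3 (2180.18, Serune, 3,401 kg, ¥500,083.04):
Base rate for 2180.18 is 12.5%.
2180.18 has an FTA preferential rate, but origin Serune is not Drenica; base rate stands.
Duty = ¥500,083.04 × 12.5% = ¥62,510.38.
Line 4 (5467.08, Serune, 372 liters, ¥34,197.96):
Base rate for 5467.08 is 15%.
Additional duty on 5467.08 from Serune: +11.6%. Applied ad valorem rate: 15% + 11.6% = 26.6%.
Duty = ¥34,197.96 × 26.6% = ¥9,096.66.
Total = ¥0.00 + ¥18,871.01 + ¥62,510.38 + ¥9,096.66 = ¥90,478.05.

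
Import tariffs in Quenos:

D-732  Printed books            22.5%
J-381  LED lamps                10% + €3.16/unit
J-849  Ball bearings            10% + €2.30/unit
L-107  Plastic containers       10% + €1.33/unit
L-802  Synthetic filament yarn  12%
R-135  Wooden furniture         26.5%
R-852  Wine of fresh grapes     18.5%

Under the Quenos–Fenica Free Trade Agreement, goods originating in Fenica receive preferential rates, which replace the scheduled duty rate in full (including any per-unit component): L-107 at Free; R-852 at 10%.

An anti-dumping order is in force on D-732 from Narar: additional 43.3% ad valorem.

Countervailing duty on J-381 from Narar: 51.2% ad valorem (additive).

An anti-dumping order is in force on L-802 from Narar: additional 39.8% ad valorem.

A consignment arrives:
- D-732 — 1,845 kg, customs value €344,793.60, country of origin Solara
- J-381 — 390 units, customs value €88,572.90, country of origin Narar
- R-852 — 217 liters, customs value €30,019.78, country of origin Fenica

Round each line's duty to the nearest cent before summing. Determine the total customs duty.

€136,019.55

Line 1 (D-732, Solara, 1,845 kg, €344,793.60):
Base rate for D-732 is 22.5%.
The additional-duty order on D-732 targets Narar, not Solara; it does not apply.
Duty = €344,793.60 × 22.5% = €77,578.56.
Line 2 (J-381, Narar, 390 units, €88,572.90):
Base rate for J-381 is 10% + €3.16/unit.
Additional duty on J-381 from Narar: +51.2%. Applied ad valorem rate: 10% + 51.2% = 61.2%.
Duty = €88,572.90 × 61.2% + 390 × €3.16 = €55,439.01.
Line 3 (R-852, Fenica, 217 liters, €30,019.78):
Base rate for R-852 is 18.5%.
Origin Fenica qualifies under the Quenos–Fenica agreement and R-852 is covered: preferential rate 10% applies instead.
Duty = €30,019.78 × 10% = €3,001.98.
Total = €77,578.56 + €55,439.01 + €3,001.98 = €136,019.55.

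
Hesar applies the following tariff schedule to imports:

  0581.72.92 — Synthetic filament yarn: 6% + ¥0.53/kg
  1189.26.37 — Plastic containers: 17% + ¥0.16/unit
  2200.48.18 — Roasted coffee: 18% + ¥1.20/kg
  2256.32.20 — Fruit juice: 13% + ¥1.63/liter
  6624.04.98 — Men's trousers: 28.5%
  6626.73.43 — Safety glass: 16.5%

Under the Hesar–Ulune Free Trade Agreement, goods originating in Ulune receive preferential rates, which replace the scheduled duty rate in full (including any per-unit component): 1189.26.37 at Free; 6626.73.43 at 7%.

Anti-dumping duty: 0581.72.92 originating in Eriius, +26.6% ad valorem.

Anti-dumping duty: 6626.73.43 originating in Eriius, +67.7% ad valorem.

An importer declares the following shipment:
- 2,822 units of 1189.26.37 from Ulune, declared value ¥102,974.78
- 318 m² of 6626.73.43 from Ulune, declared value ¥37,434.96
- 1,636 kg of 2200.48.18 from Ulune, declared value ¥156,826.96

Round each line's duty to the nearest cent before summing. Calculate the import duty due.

¥32,812.50

Line 1 (1189.26.37, Ulune, 2,822 units, ¥102,974.78):
Base rate for 1189.26.37 is 17% + ¥0.16/unit.
Origin Ulune qualifies under the Hesar–Ulune agreement and 1189.26.37 is covered: preferential rate Free applies instead.
Duty = ¥102,974.78 × 0% = ¥0.00.
Line 2 (6626.73.43, Ulune, 318 m², ¥37,434.96):
Base rate for 6626.73.43 is 16.5%.
Origin Ulune qualifies under the Hesar–Ulune agreement and 6626.73.43 is covered: preferential rate 7% applies instead.
The additional-duty order on 6626.73.43 targets Eriius, not Ulune; it does not apply.
Duty = ¥37,434.96 × 7% = ¥2,620.45.
Line 3 (2200.48.18, Ulune, 1,636 kg, ¥156,826.96):
Base rate for 2200.48.18 is 18% + ¥1.20/kg.
Origin Ulune is the FTA partner but 2200.48.18 is not on the preference list; base rate stands.
Duty = ¥156,826.96 × 18% + 1,636 × ¥1.20 = ¥30,192.05.
Total = ¥0.00 + ¥2,620.45 + ¥30,192.05 = ¥32,812.50.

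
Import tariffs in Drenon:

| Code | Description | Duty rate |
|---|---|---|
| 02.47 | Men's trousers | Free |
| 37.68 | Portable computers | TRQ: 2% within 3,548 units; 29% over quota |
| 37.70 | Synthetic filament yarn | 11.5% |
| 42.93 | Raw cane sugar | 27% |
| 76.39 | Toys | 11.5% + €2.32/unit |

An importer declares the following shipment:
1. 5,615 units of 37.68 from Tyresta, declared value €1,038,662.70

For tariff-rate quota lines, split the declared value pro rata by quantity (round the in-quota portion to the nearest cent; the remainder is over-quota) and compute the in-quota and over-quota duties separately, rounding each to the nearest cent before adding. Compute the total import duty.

€124,008.74

Line 1 (37.68, Tyresta, 5,615 units, €1,038,662.70):
Code 37.68 is under a tariff-rate quota (threshold 3,548 units). In-quota: 3,548 units at 2%; over-quota: 2,067 units at 29%.
Pro-rata value split: in-quota = €1,038,662.70 × 3,548/5,615 = €656,309.04; over-quota = €1,038,662.70 − €656,309.04 = €382,353.66.
In-quota duty = €656,309.04 × 2% = €13,126.18. Over-quota duty = €382,353.66 × 29% = €110,882.56.
Line duty = €13,126.18 + €110,882.56 = €124,008.74.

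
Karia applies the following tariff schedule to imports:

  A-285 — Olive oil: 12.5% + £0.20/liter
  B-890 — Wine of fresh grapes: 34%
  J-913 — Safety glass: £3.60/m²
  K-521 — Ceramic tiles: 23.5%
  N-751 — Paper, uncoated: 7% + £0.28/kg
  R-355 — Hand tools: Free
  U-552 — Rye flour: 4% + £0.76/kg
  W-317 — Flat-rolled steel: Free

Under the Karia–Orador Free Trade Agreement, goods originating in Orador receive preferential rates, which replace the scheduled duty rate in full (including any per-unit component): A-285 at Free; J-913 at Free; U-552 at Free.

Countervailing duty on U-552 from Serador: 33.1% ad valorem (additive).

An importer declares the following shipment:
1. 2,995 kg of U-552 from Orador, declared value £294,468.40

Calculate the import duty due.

£0.00

Line 1 (U-552, Orador, 2,995 kg, £294,468.40):
Base rate for U-552 is 4% + £0.76/kg.
Origin Orador qualifies under the Karia–Orador agreement and U-552 is covered: preferential rate Free applies instead.
The additional-duty order on U-552 targets Serador, not Orador; it does not apply.
Duty = £294,468.40 × 0% = £0.00.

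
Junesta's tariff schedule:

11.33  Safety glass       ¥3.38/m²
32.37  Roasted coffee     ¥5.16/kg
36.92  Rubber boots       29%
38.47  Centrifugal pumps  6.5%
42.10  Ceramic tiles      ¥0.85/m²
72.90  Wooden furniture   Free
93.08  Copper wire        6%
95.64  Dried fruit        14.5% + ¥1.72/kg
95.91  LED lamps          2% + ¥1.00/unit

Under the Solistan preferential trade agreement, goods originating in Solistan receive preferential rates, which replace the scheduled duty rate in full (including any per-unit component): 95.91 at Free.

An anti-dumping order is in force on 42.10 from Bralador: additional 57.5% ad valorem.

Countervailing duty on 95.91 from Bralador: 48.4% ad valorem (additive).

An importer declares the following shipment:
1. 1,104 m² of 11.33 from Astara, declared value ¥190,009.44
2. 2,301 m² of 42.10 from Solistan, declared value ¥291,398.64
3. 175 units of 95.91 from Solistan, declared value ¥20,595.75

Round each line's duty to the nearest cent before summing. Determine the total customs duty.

¥5,687.37

Line 1 (11.33, Astara, 1,104 m², ¥190,009.44):
Base rate for 11.33 is ¥3.38/m².
Duty = 1,104 × ¥3.38 = ¥3,731.52.
Line 2 (42.10, Solistan, 2,301 m², ¥291,398.64):
Base rate for 42.10 is ¥0.85/m².
Origin Solistan is the FTA partner but 42.10 is not on the preference list; base rate stands.
The additional-duty order on 42.10 targets Bralador, not Solistan; it does not apply.
Duty = 2,301 × ¥0.85 = ¥1,955.85.
Line 3 (95.91, Solistan, 175 units, ¥20,595.75):
Base rate for 95.91 is 2% + ¥1.00/unit.
Origin Solistan qualifies under the Junesta–Solistan agreement and 95.91 is covered: preferential rate Free applies instead.
The additional-duty order on 95.91 targets Bralador, not Solistan; it does not apply.
Duty = ¥20,595.75 × 0% = ¥0.00.
Total = ¥3,731.52 + ¥1,955.85 + ¥0.00 = ¥5,687.37.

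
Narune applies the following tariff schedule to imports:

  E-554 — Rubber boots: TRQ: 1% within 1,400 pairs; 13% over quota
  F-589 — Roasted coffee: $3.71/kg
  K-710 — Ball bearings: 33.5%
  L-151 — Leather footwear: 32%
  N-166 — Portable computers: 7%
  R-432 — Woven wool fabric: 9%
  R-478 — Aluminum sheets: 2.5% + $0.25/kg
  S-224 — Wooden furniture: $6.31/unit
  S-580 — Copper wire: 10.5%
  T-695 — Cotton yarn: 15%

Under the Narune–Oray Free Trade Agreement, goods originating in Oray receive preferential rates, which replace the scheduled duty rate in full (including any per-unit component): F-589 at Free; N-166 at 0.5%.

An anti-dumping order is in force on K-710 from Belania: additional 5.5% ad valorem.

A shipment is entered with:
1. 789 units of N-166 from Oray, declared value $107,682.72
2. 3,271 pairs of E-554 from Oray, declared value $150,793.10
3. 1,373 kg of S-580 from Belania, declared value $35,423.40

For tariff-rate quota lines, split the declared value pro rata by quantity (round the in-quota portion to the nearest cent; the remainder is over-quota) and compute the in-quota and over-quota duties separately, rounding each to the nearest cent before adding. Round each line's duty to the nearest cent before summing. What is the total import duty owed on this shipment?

Line 1 (N-166, Oray, 789 units, $107,682.72):
Base rate for N-166 is 7%.
Origin Oray qualifies under the Narune–Oray agreement and N-166 is covered: preferential rate 0.5% applies instead.
Duty = $107,682.72 × 0.5% = $538.41.
Line 2 (E-554, Oray, 3,271 pairs, $150,793.10):
Code E-554 is under a tariff-rate quota (threshold 1,400 pairs). In-quota: 1,400 pairs at 1%; over-quota: 1,871 pairs at 13%.
Pro-rata value split: in-quota = $150,793.10 × 1,400/3,271 = $64,540.00; over-quota = $150,793.10 − $64,540.00 = $86,253.10.
In-quota duty = $64,540.00 × 1% = $645.40. Over-quota duty = $86,253.10 × 13% = $11,212.90.
Line duty = $645.40 + $11,212.90 = $11,858.30.
Line 3 (S-580, Belania, 1,373 kg, $35,423.40):
Base rate for S-580 is 10.5%.
Duty = $35,423.40 × 10.5% = $3,719.46.
Total = $538.41 + $11,858.30 + $3,719.46 = $16,116.17.

$16,116.17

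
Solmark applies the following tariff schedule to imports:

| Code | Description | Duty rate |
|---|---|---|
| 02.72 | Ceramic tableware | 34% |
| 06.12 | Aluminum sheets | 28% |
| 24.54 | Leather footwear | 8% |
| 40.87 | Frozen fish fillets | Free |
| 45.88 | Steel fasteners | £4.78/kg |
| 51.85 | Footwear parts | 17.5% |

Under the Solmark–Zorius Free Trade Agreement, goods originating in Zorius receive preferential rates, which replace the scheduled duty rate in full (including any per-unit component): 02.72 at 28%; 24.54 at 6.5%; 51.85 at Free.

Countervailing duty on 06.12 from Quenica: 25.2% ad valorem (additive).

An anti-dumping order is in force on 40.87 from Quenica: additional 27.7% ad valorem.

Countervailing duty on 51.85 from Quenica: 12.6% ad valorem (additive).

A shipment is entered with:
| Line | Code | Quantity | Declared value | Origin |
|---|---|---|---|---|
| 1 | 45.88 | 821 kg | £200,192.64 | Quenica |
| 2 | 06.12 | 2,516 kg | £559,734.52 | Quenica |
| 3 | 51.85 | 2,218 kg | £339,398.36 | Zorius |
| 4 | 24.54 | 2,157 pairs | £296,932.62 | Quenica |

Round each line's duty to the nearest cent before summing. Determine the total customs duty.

Line 1 (45.88, Quenica, 821 kg, £200,192.64):
Base rate for 45.88 is £4.78/kg.
Duty = 821 × £4.78 = £3,924.38.
Line 2 (06.12, Quenica, 2,516 kg, £559,734.52):
Base rate for 06.12 is 28%.
Additional duty on 06.12 from Quenica: +25.2%. Applied ad valorem rate: 28% + 25.2% = 53.2%.
Duty = £559,734.52 × 53.2% = £297,778.76.
Line 3 (51.85, Zorius, 2,218 kg, £339,398.36):
Base rate for 51.85 is 17.5%.
Origin Zorius qualifies under the Solmark–Zorius agreement and 51.85 is covered: preferential rate Free applies instead.
The additional-duty order on 51.85 targets Quenica, not Zorius; it does not apply.
Duty = £339,398.36 × 0% = £0.00.
Line 4 (24.54, Quenica, 2,157 pairs, £296,932.62):
Base rate for 24.54 is 8%.
24.54 has an FTA preferential rate, but origin Quenica is not Zorius; base rate stands.
Duty = £296,932.62 × 8% = £23,754.61.
Total = £3,924.38 + £297,778.76 + £0.00 + £23,754.61 = £325,457.75.

£325,457.75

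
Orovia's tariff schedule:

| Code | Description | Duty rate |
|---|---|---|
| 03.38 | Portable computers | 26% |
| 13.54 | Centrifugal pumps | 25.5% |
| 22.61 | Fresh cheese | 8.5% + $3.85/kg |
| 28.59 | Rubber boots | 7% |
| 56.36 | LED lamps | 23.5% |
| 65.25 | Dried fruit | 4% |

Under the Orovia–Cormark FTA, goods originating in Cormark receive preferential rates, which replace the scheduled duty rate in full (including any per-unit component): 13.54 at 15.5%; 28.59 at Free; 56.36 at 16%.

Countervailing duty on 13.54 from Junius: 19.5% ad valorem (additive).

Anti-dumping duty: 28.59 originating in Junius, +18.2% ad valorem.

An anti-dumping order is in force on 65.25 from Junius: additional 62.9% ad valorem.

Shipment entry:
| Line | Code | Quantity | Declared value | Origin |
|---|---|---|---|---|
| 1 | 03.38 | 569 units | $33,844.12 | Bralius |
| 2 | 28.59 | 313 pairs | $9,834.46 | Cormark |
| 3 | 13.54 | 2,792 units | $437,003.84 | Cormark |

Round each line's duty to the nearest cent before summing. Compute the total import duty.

$76,535.07

Line 1 (03.38, Bralius, 569 units, $33,844.12):
Base rate for 03.38 is 26%.
Duty = $33,844.12 × 26% = $8,799.47.
Line 2 (28.59, Cormark, 313 pairs, $9,834.46):
Base rate for 28.59 is 7%.
Origin Cormark qualifies under the Orovia–Cormark agreement and 28.59 is covered: preferential rate Free applies instead.
The additional-duty order on 28.59 targets Junius, not Cormark; it does not apply.
Duty = $9,834.46 × 0% = $0.00.
Line 3 (13.54, Cormark, 2,792 units, $437,003.84):
Base rate for 13.54 is 25.5%.
Origin Cormark qualifies under the Orovia–Cormark agreement and 13.54 is covered: preferential rate 15.5% applies instead.
The additional-duty order on 13.54 targets Junius, not Cormark; it does not apply.
Duty = $437,003.84 × 15.5% = $67,735.60.
Total = $8,799.47 + $0.00 + $67,735.60 = $76,535.07.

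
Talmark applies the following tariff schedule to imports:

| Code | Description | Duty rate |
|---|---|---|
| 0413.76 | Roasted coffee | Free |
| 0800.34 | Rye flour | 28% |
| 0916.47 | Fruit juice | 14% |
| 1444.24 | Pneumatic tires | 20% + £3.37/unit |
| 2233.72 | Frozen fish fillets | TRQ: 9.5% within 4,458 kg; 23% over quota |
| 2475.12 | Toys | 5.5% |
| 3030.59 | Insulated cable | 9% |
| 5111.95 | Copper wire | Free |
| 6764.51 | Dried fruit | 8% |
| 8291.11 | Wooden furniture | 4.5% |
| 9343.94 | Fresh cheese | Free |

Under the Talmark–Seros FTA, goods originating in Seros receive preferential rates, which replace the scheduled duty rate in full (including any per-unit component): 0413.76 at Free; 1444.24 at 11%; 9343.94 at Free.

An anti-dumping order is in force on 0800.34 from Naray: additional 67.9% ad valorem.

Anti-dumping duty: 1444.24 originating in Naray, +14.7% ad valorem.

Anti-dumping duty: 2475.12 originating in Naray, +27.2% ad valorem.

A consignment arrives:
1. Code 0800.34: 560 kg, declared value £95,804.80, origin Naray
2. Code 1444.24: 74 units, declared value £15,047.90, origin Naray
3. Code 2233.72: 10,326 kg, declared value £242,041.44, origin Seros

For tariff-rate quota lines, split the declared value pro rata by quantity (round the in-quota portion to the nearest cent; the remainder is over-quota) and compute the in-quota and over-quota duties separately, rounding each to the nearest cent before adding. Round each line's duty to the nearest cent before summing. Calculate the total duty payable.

Line 1 (0800.34, Naray, 560 kg, £95,804.80):
Base rate for 0800.34 is 28%.
Additional duty on 0800.34 from Naray: +67.9%. Applied ad valorem rate: 28% + 67.9% = 95.9%.
Duty = £95,804.80 × 95.9% = £91,876.80.
Line 2 (1444.24, Naray, 74 units, £15,047.90):
Base rate for 1444.24 is 20% + £3.37/unit.
1444.24 has an FTA preferential rate, but origin Naray is not Seros; base rate stands.
Additional duty on 1444.24 from Naray: +14.7%. Applied ad valorem rate: 20% + 14.7% = 34.7%.
Duty = £15,047.90 × 34.7% + 74 × £3.37 = £5,471.00.
Line 3 (2233.72, Seros, 10,326 kg, £242,041.44):
Code 2233.72 is under a tariff-rate quota (threshold 4,458 kg). In-quota: 4,458 kg at 9.5%; over-quota: 5,868 kg at 23%.
Pro-rata value split: in-quota = £242,041.44 × 4,458/10,326 = £104,495.52; over-quota = £242,041.44 − £104,495.52 = £137,545.92.
In-quota duty = £104,495.52 × 9.5% = £9,927.07. Over-quota duty = £137,545.92 × 23% = £31,635.56.
Line duty = £9,927.07 + £31,635.56 = £41,562.63.
Total = £91,876.80 + £5,471.00 + £41,562.63 = £138,910.43.

£138,910.43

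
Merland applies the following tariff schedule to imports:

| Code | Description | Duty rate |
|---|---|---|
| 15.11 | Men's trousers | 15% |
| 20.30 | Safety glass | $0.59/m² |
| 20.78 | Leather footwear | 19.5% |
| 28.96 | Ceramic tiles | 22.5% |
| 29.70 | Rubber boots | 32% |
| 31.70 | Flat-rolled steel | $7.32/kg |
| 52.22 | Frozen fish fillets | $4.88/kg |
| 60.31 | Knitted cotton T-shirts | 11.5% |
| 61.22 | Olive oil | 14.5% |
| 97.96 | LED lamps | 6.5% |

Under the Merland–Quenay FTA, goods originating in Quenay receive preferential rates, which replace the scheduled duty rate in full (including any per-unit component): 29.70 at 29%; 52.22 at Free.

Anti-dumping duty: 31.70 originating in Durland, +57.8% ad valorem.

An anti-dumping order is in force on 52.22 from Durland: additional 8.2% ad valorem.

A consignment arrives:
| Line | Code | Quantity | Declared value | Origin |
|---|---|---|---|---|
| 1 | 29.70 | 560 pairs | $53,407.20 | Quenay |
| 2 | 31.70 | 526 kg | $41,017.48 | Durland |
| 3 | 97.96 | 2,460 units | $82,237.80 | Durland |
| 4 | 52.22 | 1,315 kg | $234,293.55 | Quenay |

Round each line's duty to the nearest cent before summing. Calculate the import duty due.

Line 1 (29.70, Quenay, 560 pairs, $53,407.20):
Base rate for 29.70 is 32%.
Origin Quenay qualifies under the Merland–Quenay agreement and 29.70 is covered: preferential rate 29% applies instead.
Duty = $53,407.20 × 29% = $15,488.09.
Line 2 (31.70, Durland, 526 kg, $41,017.48):
Base rate for 31.70 is $7.32/kg.
Additional duty on 31.70 from Durland: +57.8% ad valorem. Applied ad valorem rate = 57.8%.
Duty = $41,017.48 × 57.8% + 526 × $7.32 = $27,558.42.
Line 3 (97.96, Durland, 2,460 units, $82,237.80):
Base rate for 97.96 is 6.5%.
Duty = $82,237.80 × 6.5% = $5,345.46.
Line 4 (52.22, Quenay, 1,315 kg, $234,293.55):
Base rate for 52.22 is $4.88/kg.
Origin Quenay qualifies under the Merland–Quenay agreement and 52.22 is covered: preferential rate Free applies instead.
The additional-duty order on 52.22 targets Durland, not Quenay; it does not apply.
Duty = $234,293.55 × 0% = $0.00.
Total = $15,488.09 + $27,558.42 + $5,345.46 + $0.00 = $48,391.97.

$48,391.97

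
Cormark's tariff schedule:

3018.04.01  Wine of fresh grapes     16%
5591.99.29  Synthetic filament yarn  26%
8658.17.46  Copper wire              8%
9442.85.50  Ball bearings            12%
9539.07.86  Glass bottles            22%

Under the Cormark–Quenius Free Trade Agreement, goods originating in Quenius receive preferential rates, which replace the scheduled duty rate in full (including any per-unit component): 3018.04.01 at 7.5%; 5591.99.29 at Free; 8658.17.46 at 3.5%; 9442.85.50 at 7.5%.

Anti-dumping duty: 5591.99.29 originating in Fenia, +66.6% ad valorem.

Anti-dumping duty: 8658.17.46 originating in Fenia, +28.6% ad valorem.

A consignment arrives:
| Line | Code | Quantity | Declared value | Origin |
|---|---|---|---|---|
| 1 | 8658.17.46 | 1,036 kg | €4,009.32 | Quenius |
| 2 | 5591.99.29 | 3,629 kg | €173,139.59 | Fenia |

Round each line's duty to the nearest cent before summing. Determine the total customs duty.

Line 1 (8658.17.46, Quenius, 1,036 kg, €4,009.32):
Base rate for 8658.17.46 is 8%.
Origin Quenius qualifies under the Cormark–Quenius agreement and 8658.17.46 is covered: preferential rate 3.5% applies instead.
The additional-duty order on 8658.17.46 targets Fenia, not Quenius; it does not apply.
Duty = €4,009.32 × 3.5% = €140.33.
Line 2 (5591.99.29, Fenia, 3,629 kg, €173,139.59):
Base rate for 5591.99.29 is 26%.
5591.99.29 has an FTA preferential rate, but origin Fenia is not Quenius; base rate stands.
Additional duty on 5591.99.29 from Fenia: +66.6%. Applied ad valorem rate: 26% + 66.6% = 92.6%.
Duty = €173,139.59 × 92.6% = €160,327.26.
Total = €140.33 + €160,327.26 = €160,467.59.

€160,467.59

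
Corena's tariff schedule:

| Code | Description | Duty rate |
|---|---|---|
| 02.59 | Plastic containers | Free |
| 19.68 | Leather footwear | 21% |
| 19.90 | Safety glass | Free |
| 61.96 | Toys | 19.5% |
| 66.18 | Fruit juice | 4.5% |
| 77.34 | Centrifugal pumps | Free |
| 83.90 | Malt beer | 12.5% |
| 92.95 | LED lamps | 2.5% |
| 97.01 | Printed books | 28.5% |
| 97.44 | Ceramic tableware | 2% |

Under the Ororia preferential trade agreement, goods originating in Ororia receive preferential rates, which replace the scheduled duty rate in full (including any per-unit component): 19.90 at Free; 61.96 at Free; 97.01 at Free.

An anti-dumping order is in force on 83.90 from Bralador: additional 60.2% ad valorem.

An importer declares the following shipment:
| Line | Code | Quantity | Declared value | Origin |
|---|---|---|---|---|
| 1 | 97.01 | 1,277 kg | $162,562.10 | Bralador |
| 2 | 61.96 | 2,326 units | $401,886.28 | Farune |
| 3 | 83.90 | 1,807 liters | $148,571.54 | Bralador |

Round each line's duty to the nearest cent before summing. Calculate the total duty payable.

Line 1 (97.01, Bralador, 1,277 kg, $162,562.10):
Base rate for 97.01 is 28.5%.
97.01 has an FTA preferential rate, but origin Bralador is not Ororia; base rate stands.
Duty = $162,562.10 × 28.5% = $46,330.20.
Line 2 (61.96, Farune, 2,326 units, $401,886.28):
Base rate for 61.96 is 19.5%.
61.96 has an FTA preferential rate, but origin Farune is not Ororia; base rate stands.
Duty = $401,886.28 × 19.5% = $78,367.82.
Line 3 (83.90, Bralador, 1,807 liters, $148,571.54):
Base rate for 83.90 is 12.5%.
Additional duty on 83.90 from Bralador: +60.2%. Applied ad valorem rate: 12.5% + 60.2% = 72.7%.
Duty = $148,571.54 × 72.7% = $108,011.51.
Total = $46,330.20 + $78,367.82 + $108,011.51 = $232,709.53.

$232,709.53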